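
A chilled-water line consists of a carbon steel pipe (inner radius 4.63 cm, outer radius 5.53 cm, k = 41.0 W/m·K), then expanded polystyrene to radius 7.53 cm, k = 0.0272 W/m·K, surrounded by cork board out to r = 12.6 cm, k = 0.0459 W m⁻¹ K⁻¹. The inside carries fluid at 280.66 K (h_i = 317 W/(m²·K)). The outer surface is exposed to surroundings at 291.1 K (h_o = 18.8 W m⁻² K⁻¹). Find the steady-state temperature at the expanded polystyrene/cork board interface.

Series thermal resistances, inner to outer:
  R'_conv,in = 1/(2πr h) = 1/(2π·0.0463·317) = 0.01084 m·K/W
  R'_carbon steel = ln(0.0553/0.0463)/(2πk) = 0.1776/(2π·41.0) = 6.895×10^-4 m·K/W
  R'_expanded polystyrene = ln(0.0753/0.0553)/(2πk) = 0.3087/(2π·0.0272) = 1.806 m·K/W
  R'_cork board = ln(0.126/0.0753)/(2πk) = 0.5148/(2π·0.0459) = 1.785 m·K/W
  R'_conv,out = 1/(2πr h) = 1/(2π·0.126·18.8) = 0.06719 m·K/W
ΣR = 0.01084 + 6.895×10^-4 + 1.806 + 1.785 + 0.06719 = 3.670 m·K/W
Q' = ΔT/ΣR = (280.66 K − 291.1 K)/3.670 = -2.845 W/m
From the inner boundary to the expanded polystyrene/cork board interface, ΣR_partial = 1.818 m·K/W.
T_interface = T_in − Q'·ΣR_partial = 280.66 K − (-2.845)(1.818) = 285.8 K

T = 285.8 K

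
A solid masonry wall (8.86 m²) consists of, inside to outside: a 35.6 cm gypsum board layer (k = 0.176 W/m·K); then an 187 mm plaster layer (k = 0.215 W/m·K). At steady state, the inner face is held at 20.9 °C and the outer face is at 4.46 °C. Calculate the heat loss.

Series thermal resistances, inner to outer:
  R_gypsum board = L/(kA) = 0.356/(0.176·8.86) = 0.2283 K/W
  R_plaster = L/(kA) = 0.187/(0.215·8.86) = 0.09817 K/W
ΣR = 0.2283 + 0.09817 = 0.3265 K/W
Q = ΔT/ΣR = (20.9 °C − 4.46 °C)/0.3265 = 50.4 W

Q = 50.4 W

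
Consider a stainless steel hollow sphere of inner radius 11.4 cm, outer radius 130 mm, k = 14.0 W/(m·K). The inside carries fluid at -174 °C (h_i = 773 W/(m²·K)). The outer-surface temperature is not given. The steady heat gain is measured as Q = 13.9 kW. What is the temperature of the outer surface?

Sum the resistances:
  R_conv,in = 1/(4πr²h) = 1/(4π·0.114²·773) = 0.007921 K/W
  R_stainless steel = (1/0.114 − 1/0.130)/(4πk) = 1.080/(4π·14.0) = 0.006137 K/W
ΣR = 0.01406 K/W
ΔT = Q·ΣR = 13900 × 0.01406 = 195.4 K
Heat flows inward, so T_out = T_in + ΔT = -174 + 195.4 = 21.4 °C

T_out = 21.4 °C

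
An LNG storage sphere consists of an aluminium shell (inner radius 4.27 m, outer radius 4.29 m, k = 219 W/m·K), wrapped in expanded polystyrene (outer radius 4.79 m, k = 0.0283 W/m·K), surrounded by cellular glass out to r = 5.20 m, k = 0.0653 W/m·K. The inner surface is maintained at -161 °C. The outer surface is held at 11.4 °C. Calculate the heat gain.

Resistance network (inner→outer):
  R_aluminium = (1/4.27 − 1/4.29)/(4πk) = 0.001092/(4π·219) = 3.967×10^-7 K/W
  R_expanded polystyrene = (1/4.29 − 1/4.79)/(4πk) = 0.02433/(4π·0.0283) = 0.06842 K/W
  R_cellular glass = (1/4.79 − 1/5.20)/(4πk) = 0.01646/(4π·0.0653) = 0.02006 K/W
ΣR = 3.967×10^-7 + 0.06842 + 0.02006 = 0.08848 K/W
Q = ΔT/ΣR = (-161 °C − 11.4 °C)/0.08848 = -1950 W
(Negative Q ⇒ heat flows inward; heat gain = 1950 W.)

Q = 1950 W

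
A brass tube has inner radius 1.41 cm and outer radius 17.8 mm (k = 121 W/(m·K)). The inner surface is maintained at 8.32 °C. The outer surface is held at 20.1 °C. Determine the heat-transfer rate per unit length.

Q' = 38.4 kW/m

Q' = 2πk·ΔT/ln(r₂/r₁) = 2π × 121 × 11.78 / ln(0.0178/0.0141) = 38400 W/m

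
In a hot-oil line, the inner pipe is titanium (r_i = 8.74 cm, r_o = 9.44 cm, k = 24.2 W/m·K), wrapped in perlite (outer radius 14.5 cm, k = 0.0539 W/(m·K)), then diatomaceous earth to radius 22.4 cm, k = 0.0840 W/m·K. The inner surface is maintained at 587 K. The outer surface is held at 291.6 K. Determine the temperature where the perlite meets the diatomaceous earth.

Resistance network (inner→outer):
  R'_titanium = ln(0.0944/0.0874)/(2πk) = 0.07705/(2π·24.2) = 5.067×10^-4 m·K/W
  R'_perlite = ln(0.145/0.0944)/(2πk) = 0.4292/(2π·0.0539) = 1.267 m·K/W
  R'_diatomaceous earth = ln(0.224/0.145)/(2πk) = 0.4349/(2π·0.0840) = 0.8240 m·K/W
ΣR = 5.067×10^-4 + 1.267 + 0.8240 = 2.092 m·K/W
Q' = ΔT/ΣR = (587 K − 291.6 K)/2.092 = 141.2 W/m
From the inner boundary to the perlite/diatomaceous earth interface, ΣR_partial = 1.268 m·K/W.
T_interface = T_in − Q'·ΣR_partial = 587 K − (141.2)(1.268) = 408 K

T = 408 K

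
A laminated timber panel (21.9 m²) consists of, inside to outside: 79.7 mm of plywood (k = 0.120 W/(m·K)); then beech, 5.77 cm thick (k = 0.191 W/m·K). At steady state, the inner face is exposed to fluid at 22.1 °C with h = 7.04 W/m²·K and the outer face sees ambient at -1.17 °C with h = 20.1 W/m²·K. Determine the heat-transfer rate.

Q = 440 W

Series thermal resistances, inner to outer:
  R_conv,in = 1/(hA) = 1/(7.04·21.9) = 0.006486 K/W
  R_plywood = L/(kA) = 0.0797/(0.120·21.9) = 0.03033 K/W
  R_beech = L/(kA) = 0.0577/(0.191·21.9) = 0.01379 K/W
  R_conv,out = 1/(hA) = 1/(20.1·21.9) = 0.002272 K/W
ΣR = 0.006486 + 0.03033 + 0.01379 + 0.002272 = 0.05288 K/W
Q = ΔT/ΣR = (22.1 °C − -1.17 °C)/0.05288 = 440 W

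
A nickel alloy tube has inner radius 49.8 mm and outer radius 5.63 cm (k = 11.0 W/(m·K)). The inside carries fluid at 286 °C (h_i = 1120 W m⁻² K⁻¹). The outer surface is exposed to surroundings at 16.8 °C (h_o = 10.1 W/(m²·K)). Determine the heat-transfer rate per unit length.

Series thermal resistances, inner to outer:
  R'_conv,in = 1/(2πr h) = 1/(2π·0.0498·1120) = 0.002853 m·K/W
  R'_nickel alloy = ln(0.0563/0.0498)/(2πk) = 0.1227/(2π·11.0) = 0.001775 m·K/W
  R'_conv,out = 1/(2πr h) = 1/(2π·0.0563·10.1) = 0.2799 m·K/W
ΣR = 0.002853 + 0.001775 + 0.2799 = 0.2845 m·K/W
Q' = ΔT/ΣR = (286 °C − 16.8 °C)/0.2845 = 946 W/m

Q' = 946 W/m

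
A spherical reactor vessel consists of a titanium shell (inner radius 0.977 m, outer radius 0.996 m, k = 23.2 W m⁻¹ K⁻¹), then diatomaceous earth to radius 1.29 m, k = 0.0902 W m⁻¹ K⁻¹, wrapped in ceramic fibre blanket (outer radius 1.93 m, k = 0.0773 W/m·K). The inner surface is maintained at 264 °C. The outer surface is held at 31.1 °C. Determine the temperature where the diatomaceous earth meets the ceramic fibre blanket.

T = 163 °C

Resistance network (inner→outer):
  R_titanium = (1/0.977 − 1/0.996)/(4πk) = 0.01953/(4π·23.2) = 6.697×10^-5 K/W
  R_diatomaceous earth = (1/0.996 − 1/1.29)/(4πk) = 0.2288/(4π·0.0902) = 0.2019 K/W
  R_ceramic fibre blanket = (1/1.29 − 1/1.93)/(4πk) = 0.2571/(4π·0.0773) = 0.2646 K/W
ΣR = 6.697×10^-5 + 0.2019 + 0.2646 = 0.4666 K/W
Q = ΔT/ΣR = (264 °C − 31.1 °C)/0.4666 = 499.1 W
From the inner boundary to the diatomaceous earth/ceramic fibre blanket interface, ΣR_partial = 0.2020 K/W.
T_interface = T_in − Q·ΣR_partial = 264 °C − (499.1)(0.2020) = 163 °C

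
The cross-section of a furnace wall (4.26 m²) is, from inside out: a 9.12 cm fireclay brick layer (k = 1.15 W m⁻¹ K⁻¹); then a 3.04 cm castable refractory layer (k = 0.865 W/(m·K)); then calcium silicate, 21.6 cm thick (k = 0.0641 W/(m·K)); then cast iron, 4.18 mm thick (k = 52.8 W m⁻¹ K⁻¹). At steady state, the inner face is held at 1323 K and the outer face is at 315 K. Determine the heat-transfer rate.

Treat each layer as a resistance in series:
  R_fireclay brick = L/(kA) = 0.0912/(1.15·4.26) = 0.01862 K/W
  R_castable refractory = L/(kA) = 0.0304/(0.865·4.26) = 0.008250 K/W
  R_calcium silicate = L/(kA) = 0.216/(0.0641·4.26) = 0.7910 K/W
  R_cast iron = L/(kA) = 0.00418/(52.8·4.26) = 1.858×10^-5 K/W
ΣR = 0.01862 + 0.008250 + 0.7910 + 1.858×10^-5 = 0.8179 K/W
Q = ΔT/ΣR = (1323 K − 315 K)/0.8179 = 1230 W

Q = 1230 W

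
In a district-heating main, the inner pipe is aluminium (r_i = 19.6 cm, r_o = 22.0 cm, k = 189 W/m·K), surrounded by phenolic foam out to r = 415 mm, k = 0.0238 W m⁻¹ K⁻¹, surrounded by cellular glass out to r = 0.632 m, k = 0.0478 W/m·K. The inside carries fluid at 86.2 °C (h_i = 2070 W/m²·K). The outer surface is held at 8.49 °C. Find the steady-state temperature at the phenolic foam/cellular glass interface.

Resistance network (inner→outer):
  R'_conv,in = 1/(2πr h) = 1/(2π·0.196·2070) = 3.923×10^-4 m·K/W
  R'_aluminium = ln(0.220/0.196)/(2πk) = 0.1155/(2π·189) = 9.727×10^-5 m·K/W
  R'_phenolic foam = ln(0.415/0.220)/(2πk) = 0.6347/(2π·0.0238) = 4.244 m·K/W
  R'_cellular glass = ln(0.632/0.415)/(2πk) = 0.4206/(2π·0.0478) = 1.400 m·K/W
ΣR = 3.923×10^-4 + 9.727×10^-5 + 4.244 + 1.400 = 5.644 m·K/W
Q' = ΔT/ΣR = (86.2 °C − 8.49 °C)/5.644 = 13.77 W/m
From the inner boundary to the phenolic foam/cellular glass interface, ΣR_partial = 4.244 m·K/W.
T_interface = T_in − Q'·ΣR_partial = 86.2 °C − (13.77)(4.244) = 27.8 °C

T = 27.8 °C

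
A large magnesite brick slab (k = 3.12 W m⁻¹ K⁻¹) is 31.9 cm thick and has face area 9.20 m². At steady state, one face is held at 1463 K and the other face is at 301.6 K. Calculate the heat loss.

Q = kA·ΔT/L = 3.12 × 9.20 × |1463 K − 301.6 K| / 0.319 = 1.05×10^5 W

Q = 105 kW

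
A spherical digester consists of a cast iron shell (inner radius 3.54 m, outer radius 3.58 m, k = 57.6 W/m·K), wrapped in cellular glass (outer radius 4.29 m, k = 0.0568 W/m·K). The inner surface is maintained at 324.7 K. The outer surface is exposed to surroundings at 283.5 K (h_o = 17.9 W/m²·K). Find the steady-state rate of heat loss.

Q = 634 W

Resistance network (inner→outer):
  R_cast iron = (1/3.54 − 1/3.58)/(4πk) = 0.003156/(4π·57.6) = 4.361×10^-6 K/W
  R_cellular glass = (1/3.58 − 1/4.29)/(4πk) = 0.04623/(4π·0.0568) = 0.06477 K/W
  R_conv,out = 1/(4πr²h) = 1/(4π·4.29²·17.9) = 2.416×10^-4 K/W
ΣR = 4.361×10^-6 + 0.06477 + 2.416×10^-4 = 0.06502 K/W
Q = ΔT/ΣR = (324.7 K − 283.5 K)/0.06502 = 634 W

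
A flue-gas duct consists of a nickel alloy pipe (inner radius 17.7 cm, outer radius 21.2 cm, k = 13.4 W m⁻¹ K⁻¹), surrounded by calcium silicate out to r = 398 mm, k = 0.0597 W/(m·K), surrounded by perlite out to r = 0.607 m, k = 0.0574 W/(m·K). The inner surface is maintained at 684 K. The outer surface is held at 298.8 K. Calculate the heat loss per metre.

Q' = 135 W/m

Treat each layer as a resistance in series:
  R'_nickel alloy = ln(0.212/0.177)/(2πk) = 0.1804/(2π·13.4) = 0.002143 m·K/W
  R'_calcium silicate = ln(0.398/0.212)/(2πk) = 0.6299/(2π·0.0597) = 1.679 m·K/W
  R'_perlite = ln(0.607/0.398)/(2πk) = 0.4221/(2π·0.0574) = 1.170 m·K/W
ΣR = 0.002143 + 1.679 + 1.170 = 2.851 m·K/W
Q' = ΔT/ΣR = (684 K − 298.8 K)/2.851 = 135 W/m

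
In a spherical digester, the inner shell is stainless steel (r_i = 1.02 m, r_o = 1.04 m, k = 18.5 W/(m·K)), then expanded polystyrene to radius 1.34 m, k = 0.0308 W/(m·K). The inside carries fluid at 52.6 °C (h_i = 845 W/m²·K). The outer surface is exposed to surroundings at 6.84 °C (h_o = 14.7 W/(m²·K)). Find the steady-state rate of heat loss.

Q = 81.8 W

Treat each layer as a resistance in series:
  R_conv,in = 1/(4πr²h) = 1/(4π·1.02²·845) = 9.052×10^-5 K/W
  R_stainless steel = (1/1.02 − 1/1.04)/(4πk) = 0.01885/(4π·18.5) = 8.110×10^-5 K/W
  R_expanded polystyrene = (1/1.04 − 1/1.34)/(4πk) = 0.2153/(4π·0.0308) = 0.5562 K/W
  R_conv,out = 1/(4πr²h) = 1/(4π·1.34²·14.7) = 0.003015 K/W
ΣR = 9.052×10^-5 + 8.110×10^-5 + 0.5562 + 0.003015 = 0.5594 K/W
Q = ΔT/ΣR = (52.6 °C − 6.84 °C)/0.5594 = 81.8 W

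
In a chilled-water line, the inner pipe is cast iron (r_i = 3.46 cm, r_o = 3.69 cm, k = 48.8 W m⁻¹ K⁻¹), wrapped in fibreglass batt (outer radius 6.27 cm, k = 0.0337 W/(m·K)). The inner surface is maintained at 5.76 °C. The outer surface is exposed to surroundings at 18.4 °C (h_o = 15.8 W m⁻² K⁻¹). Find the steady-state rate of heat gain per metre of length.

Resistance network (inner→outer):
  R'_cast iron = ln(0.0369/0.0346)/(2πk) = 0.06436/(2π·48.8) = 2.099×10^-4 m·K/W
  R'_fibreglass batt = ln(0.0627/0.0369)/(2πk) = 0.5301/(2π·0.0337) = 2.504 m·K/W
  R'_conv,out = 1/(2πr h) = 1/(2π·0.0627·15.8) = 0.1607 m·K/W
ΣR = 2.099×10^-4 + 2.504 + 0.1607 = 2.665 m·K/W
Q' = ΔT/ΣR = (5.76 °C − 18.4 °C)/2.665 = -4.74 W/m
(Negative Q' ⇒ heat flows inward; heat gain = 4.74 W/m.)

Q' = 4.74 W/m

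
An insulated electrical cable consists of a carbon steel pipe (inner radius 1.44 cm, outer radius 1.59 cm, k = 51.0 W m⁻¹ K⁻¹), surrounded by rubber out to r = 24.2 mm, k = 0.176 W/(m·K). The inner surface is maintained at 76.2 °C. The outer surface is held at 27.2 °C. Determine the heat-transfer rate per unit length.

Q' = 129 W/m

Resistance network (inner→outer):
  R'_carbon steel = ln(0.0159/0.0144)/(2πk) = 0.09909/(2π·51.0) = 3.092×10^-4 m·K/W
  R'_rubber = ln(0.0242/0.0159)/(2πk) = 0.4200/(2π·0.176) = 0.3798 m·K/W
ΣR = 3.092×10^-4 + 0.3798 = 0.3801 m·K/W
Q' = ΔT/ΣR = (76.2 °C − 27.2 °C)/0.3801 = 129 W/m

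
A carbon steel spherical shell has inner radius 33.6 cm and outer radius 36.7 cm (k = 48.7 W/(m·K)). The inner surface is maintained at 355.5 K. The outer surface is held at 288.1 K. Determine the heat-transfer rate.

Q = 164 kW

Q = 4πk·ΔT/(1/r₁ − 1/r₂) = 4π × 48.7 × 67.4 / (1/0.336 − 1/0.367) = 1.64×10^5 W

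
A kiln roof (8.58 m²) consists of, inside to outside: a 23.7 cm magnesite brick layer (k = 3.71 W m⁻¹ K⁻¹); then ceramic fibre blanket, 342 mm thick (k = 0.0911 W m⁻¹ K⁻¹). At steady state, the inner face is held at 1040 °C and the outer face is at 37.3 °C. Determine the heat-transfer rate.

Q = 2.25 kW

Treat each layer as a resistance in series:
  R_magnesite brick = L/(kA) = 0.237/(3.71·8.58) = 0.007445 K/W
  R_ceramic fibre blanket = L/(kA) = 0.342/(0.0911·8.58) = 0.4375 K/W
ΣR = 0.007445 + 0.4375 = 0.4449 K/W
Q = ΔT/ΣR = (1040 °C − 37.3 °C)/0.4449 = 2250 W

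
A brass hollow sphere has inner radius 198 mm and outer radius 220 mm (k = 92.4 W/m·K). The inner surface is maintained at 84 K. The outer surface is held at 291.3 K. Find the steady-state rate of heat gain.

Q = 477 kW

Q = 4πk·ΔT/(1/r₁ − 1/r₂) = 4π × 92.4 × 207.3 / (1/0.198 − 1/0.220) = 4.77×10^5 W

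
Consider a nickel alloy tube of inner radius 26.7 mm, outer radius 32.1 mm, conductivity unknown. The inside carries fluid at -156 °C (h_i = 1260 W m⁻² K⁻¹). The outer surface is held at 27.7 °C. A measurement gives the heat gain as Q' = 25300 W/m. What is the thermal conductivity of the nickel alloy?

k = 11.6 W/m·K

ΣR = ΔT/Q' = |-156 − 27.7|/25300 = 0.007261 m·K/W
Known resistances:
  R'_conv,in = 1/(2πr h) = 1/(2π·0.0267·1260) = 0.004731 m·K/W
R_nickel alloy = ΣR − ΣR_known = 0.007261 − 0.004731 = 0.002530 m·K/W
ln(r₂/r₁)/(2πk) = 0.002530 ⇒ k = 0.1842/(2π·0.002530) = 11.6 W/m·K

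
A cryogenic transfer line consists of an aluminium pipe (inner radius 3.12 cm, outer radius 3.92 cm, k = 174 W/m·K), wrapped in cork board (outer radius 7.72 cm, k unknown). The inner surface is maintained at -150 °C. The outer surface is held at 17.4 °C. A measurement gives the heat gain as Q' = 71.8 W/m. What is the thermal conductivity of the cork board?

k = 0.0463 W/m·K

ΣR = ΔT/Q' = |-150 − 17.4|/71.8 = 2.331 m·K/W
Known resistances:
  R'_aluminium = ln(0.0392/0.0312)/(2πk) = 0.2283/(2π·174) = 2.088×10^-4 m·K/W
R_cork board = ΣR − ΣR_known = 2.331 − 2.088×10^-4 = 2.331 m·K/W
ln(r₂/r₁)/(2πk) = 2.331 ⇒ k = 0.6777/(2π·2.331) = 0.0463 W/m·K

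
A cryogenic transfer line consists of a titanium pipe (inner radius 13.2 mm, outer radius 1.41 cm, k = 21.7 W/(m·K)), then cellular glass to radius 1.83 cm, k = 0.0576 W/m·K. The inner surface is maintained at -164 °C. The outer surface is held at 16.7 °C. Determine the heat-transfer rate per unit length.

Treat each layer as a resistance in series:
  R'_titanium = ln(0.0141/0.0132)/(2πk) = 0.06596/(2π·21.7) = 4.838×10^-4 m·K/W
  R'_cellular glass = ln(0.0183/0.0141)/(2πk) = 0.2607/(2π·0.0576) = 0.7204 m·K/W
ΣR = 4.838×10^-4 + 0.7204 = 0.7209 m·K/W
Q' = ΔT/ΣR = (-164 °C − 16.7 °C)/0.7209 = -251 W/m
(Negative Q' ⇒ heat flows inward; heat gain = 251 W/m.)

Q' = 251 W/m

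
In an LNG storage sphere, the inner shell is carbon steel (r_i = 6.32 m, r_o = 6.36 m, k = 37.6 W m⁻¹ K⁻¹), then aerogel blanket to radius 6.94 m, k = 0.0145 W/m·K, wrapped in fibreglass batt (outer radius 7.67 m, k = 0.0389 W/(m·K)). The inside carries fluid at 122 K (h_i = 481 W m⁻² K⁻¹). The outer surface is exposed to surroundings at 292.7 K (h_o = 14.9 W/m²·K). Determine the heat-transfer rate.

Q = 1700 W

Resistance network (inner→outer):
  R_conv,in = 1/(4πr²h) = 1/(4π·6.32²·481) = 4.142×10^-6 K/W
  R_carbon steel = (1/6.32 − 1/6.36)/(4πk) = 9.951×10^-4/(4π·37.6) = 2.106×10^-6 K/W
  R_aerogel blanket = (1/6.36 − 1/6.94)/(4πk) = 0.01314/(4π·0.0145) = 0.07212 K/W
  R_fibreglass batt = (1/6.94 − 1/7.67)/(4πk) = 0.01371/(4π·0.0389) = 0.02805 K/W
  R_conv,out = 1/(4πr²h) = 1/(4π·7.67²·14.9) = 9.078×10^-5 K/W
ΣR = 4.142×10^-6 + 2.106×10^-6 + 0.07212 + 0.02805 + 9.078×10^-5 = 0.1003 K/W
Q = ΔT/ΣR = (122 K − 292.7 K)/0.1003 = -1700 W
(Negative Q ⇒ heat flows inward; heat gain = 1700 W.)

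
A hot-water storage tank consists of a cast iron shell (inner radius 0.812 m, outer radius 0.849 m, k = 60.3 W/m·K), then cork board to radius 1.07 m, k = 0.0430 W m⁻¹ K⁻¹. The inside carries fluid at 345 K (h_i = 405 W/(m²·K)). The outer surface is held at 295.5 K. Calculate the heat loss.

Q = 110 W

Series thermal resistances, inner to outer:
  R_conv,in = 1/(4πr²h) = 1/(4π·0.812²·405) = 2.980×10^-4 K/W
  R_cast iron = (1/0.812 − 1/0.849)/(4πk) = 0.05367/(4π·60.3) = 7.083×10^-5 K/W
  R_cork board = (1/0.849 − 1/1.07)/(4πk) = 0.2433/(4π·0.0430) = 0.4502 K/W
ΣR = 2.980×10^-4 + 7.083×10^-5 + 0.4502 = 0.4506 K/W
Q = ΔT/ΣR = (345 K − 295.5 K)/0.4506 = 110 W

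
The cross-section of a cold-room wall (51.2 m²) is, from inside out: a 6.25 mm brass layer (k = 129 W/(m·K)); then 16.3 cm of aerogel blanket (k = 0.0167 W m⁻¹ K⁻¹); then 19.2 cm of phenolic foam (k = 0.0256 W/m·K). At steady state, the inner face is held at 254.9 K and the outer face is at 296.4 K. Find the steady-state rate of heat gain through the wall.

Q = 123 W

Resistance network (inner→outer):
  R_brass = L/(kA) = 0.00625/(129·51.2) = 9.463×10^-7 K/W
  R_aerogel blanket = L/(kA) = 0.163/(0.0167·51.2) = 0.1906 K/W
  R_phenolic foam = L/(kA) = 0.192/(0.0256·51.2) = 0.1465 K/W
ΣR = 9.463×10^-7 + 0.1906 + 0.1465 = 0.3371 K/W
Q = ΔT/ΣR = (254.9 K − 296.4 K)/0.3371 = -123 W
(Negative Q ⇒ heat flows inward; heat gain = 123 W.)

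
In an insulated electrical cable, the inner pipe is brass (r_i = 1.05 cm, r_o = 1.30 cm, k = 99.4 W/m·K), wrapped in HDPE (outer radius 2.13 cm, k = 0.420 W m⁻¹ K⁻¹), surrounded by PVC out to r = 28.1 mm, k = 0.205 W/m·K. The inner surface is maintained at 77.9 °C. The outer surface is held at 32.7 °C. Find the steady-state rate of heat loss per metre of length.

Q' = 112 W/m

Series thermal resistances, inner to outer:
  R'_brass = ln(0.0130/0.0105)/(2πk) = 0.2136/(2π·99.4) = 3.420×10^-4 m·K/W
  R'_HDPE = ln(0.0213/0.0130)/(2πk) = 0.4938/(2π·0.420) = 0.1871 m·K/W
  R'_PVC = ln(0.0281/0.0213)/(2πk) = 0.2771/(2π·0.205) = 0.2151 m·K/W
ΣR = 3.420×10^-4 + 0.1871 + 0.2151 = 0.4025 m·K/W
Q' = ΔT/ΣR = (77.9 °C − 32.7 °C)/0.4025 = 112 W/m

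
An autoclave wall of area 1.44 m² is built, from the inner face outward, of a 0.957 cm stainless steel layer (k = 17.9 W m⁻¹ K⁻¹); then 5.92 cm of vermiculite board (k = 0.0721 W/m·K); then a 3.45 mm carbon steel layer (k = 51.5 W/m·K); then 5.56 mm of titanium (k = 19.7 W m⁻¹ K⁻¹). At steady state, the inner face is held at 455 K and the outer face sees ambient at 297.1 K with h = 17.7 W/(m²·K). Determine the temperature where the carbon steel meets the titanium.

T = 307.3 K

Series thermal resistances, inner to outer:
  R_stainless steel = L/(kA) = 0.00957/(17.9·1.44) = 3.713×10^-4 K/W
  R_vermiculite board = L/(kA) = 0.0592/(0.0721·1.44) = 0.5702 K/W
  R_carbon steel = L/(kA) = 0.00345/(51.5·1.44) = 4.652×10^-5 K/W
  R_titanium = L/(kA) = 0.00556/(19.7·1.44) = 1.960×10^-4 K/W
  R_conv,out = 1/(hA) = 1/(17.7·1.44) = 0.03923 K/W
ΣR = 3.713×10^-4 + 0.5702 + 4.652×10^-5 + 1.960×10^-4 + 0.03923 = 0.6100 K/W
Q = ΔT/ΣR = (455 K − 297.1 K)/0.6100 = 258.9 W
From the inner boundary to the carbon steel/titanium interface, ΣR_partial = 0.5706 K/W.
T_interface = T_in − Q·ΣR_partial = 455 K − (258.9)(0.5706) = 307.3 K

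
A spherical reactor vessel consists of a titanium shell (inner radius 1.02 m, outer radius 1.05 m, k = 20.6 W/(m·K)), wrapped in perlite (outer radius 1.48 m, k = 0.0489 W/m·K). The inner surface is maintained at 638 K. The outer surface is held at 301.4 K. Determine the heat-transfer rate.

Q = 747 W

Series thermal resistances, inner to outer:
  R_titanium = (1/1.02 − 1/1.05)/(4πk) = 0.02801/(4π·20.6) = 1.082×10^-4 K/W
  R_perlite = (1/1.05 − 1/1.48)/(4πk) = 0.2767/(4π·0.0489) = 0.4503 K/W
ΣR = 1.082×10^-4 + 0.4503 = 0.4504 K/W
Q = ΔT/ΣR = (638 K − 301.4 K)/0.4504 = 747 W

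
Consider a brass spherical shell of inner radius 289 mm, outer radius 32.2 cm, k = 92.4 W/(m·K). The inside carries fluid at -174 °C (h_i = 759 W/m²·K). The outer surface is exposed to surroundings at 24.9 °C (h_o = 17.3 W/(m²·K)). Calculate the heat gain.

Q = 4330 W

Treat each layer as a resistance in series:
  R_conv,in = 1/(4πr²h) = 1/(4π·0.289²·759) = 0.001255 K/W
  R_brass = (1/0.289 − 1/0.322)/(4πk) = 0.3546/(4π·92.4) = 3.054×10^-4 K/W
  R_conv,out = 1/(4πr²h) = 1/(4π·0.322²·17.3) = 0.04436 K/W
ΣR = 0.001255 + 3.054×10^-4 + 0.04436 = 0.04592 K/W
Q = ΔT/ΣR = (-174 °C − 24.9 °C)/0.04592 = -4330 W
(Negative Q ⇒ heat flows inward; heat gain = 4330 W.)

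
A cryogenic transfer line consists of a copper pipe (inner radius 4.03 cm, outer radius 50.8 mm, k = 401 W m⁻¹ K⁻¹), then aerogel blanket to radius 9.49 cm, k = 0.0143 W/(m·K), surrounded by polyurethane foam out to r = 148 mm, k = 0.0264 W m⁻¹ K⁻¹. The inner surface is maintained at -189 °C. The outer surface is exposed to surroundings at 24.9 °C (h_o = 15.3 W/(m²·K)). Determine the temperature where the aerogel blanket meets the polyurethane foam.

T = -35.7 °C

Treat each layer as a resistance in series:
  R'_copper = ln(0.0508/0.0403)/(2πk) = 0.2315/(2π·401) = 9.190×10^-5 m·K/W
  R'_aerogel blanket = ln(0.0949/0.0508)/(2πk) = 0.6249/(2π·0.0143) = 6.955 m·K/W
  R'_polyurethane foam = ln(0.148/0.0949)/(2πk) = 0.4444/(2π·0.0264) = 2.679 m·K/W
  R'_conv,out = 1/(2πr h) = 1/(2π·0.148·15.3) = 0.07029 m·K/W
ΣR = 9.190×10^-5 + 6.955 + 2.679 + 0.07029 = 9.704 m·K/W
Q' = ΔT/ΣR = (-189 °C − 24.9 °C)/9.704 = -22.04 W/m
From the inner boundary to the aerogel blanket/polyurethane foam interface, ΣR_partial = 6.955 m·K/W.
T_interface = T_in − Q'·ΣR_partial = -189 °C − (-22.04)(6.955) = -35.7 °C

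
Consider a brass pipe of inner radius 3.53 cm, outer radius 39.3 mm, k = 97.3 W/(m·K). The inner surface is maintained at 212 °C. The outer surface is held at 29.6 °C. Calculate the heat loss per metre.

Q' = 1040 kW/m

Q' = 2πk·ΔT/ln(r₂/r₁) = 2π × 97.3 × 182.4 / ln(0.0393/0.0353) = 1.04×10^6 W/m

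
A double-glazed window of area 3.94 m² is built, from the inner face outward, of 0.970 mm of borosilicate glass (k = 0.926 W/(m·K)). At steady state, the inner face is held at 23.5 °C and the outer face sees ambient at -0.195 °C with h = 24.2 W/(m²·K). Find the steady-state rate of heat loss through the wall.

Q = 2200 W

Treat each layer as a resistance in series:
  R_borosilicate glass = L/(kA) = 9.70×10^-4/(0.926·3.94) = 2.659×10^-4 K/W
  R_conv,out = 1/(hA) = 1/(24.2·3.94) = 0.01049 K/W
ΣR = 2.659×10^-4 + 0.01049 = 0.01076 K/W
Q = ΔT/ΣR = (23.5 °C − -0.195 °C)/0.01076 = 2200 W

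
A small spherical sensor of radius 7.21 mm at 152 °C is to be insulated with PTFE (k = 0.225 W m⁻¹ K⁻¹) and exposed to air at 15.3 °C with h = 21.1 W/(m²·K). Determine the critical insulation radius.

r_cr = 2.13 cm

For a sphere, r_cr = 2k_ins/h = 2·0.225/21.1 = 0.0213 m = 2.13 cm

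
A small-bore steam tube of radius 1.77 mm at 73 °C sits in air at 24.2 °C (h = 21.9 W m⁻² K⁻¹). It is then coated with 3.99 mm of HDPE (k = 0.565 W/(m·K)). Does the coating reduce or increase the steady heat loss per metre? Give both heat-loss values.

increases: 11.9 → 30.6 W/m

Critical radius for a cylinder: r_cr = k/h = 0.0258 m = 2.58 cm.
Outer radius after coating: r₂ = 0.00177 + 0.00399 = 0.00576 m.
Since r₁ < r_cr and r₂ ≤ r_cr, the coating moves toward the maximum at r_cr — heat loss rises.
Bare: R = 1/(2πr₁h) = 4.106 m·K/W; Q = 48.8/4.106 = 11.9 W/m.
Coated: R = R_cond + R_conv = 1.594 m·K/W; Q = 48.8/1.594 = 30.6 W/m.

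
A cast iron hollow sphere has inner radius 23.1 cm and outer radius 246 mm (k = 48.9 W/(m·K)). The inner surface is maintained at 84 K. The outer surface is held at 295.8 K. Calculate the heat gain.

Q = 4πk·ΔT/(1/r₁ − 1/r₂) = 4π × 48.9 × 211.8 / (1/0.231 − 1/0.246) = 4.93×10^5 W

Q = 4.93×10^5 W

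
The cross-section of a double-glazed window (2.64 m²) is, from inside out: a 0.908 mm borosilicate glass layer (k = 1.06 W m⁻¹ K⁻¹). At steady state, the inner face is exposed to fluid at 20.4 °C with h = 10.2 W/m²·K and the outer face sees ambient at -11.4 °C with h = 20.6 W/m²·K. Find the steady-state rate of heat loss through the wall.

Resistance network (inner→outer):
  R_conv,in = 1/(hA) = 1/(10.2·2.64) = 0.03714 K/W
  R_borosilicate glass = L/(kA) = 9.08×10^-4/(1.06·2.64) = 3.245×10^-4 K/W
  R_conv,out = 1/(hA) = 1/(20.6·2.64) = 0.01839 K/W
ΣR = 0.03714 + 3.245×10^-4 + 0.01839 = 0.05585 K/W
Q = ΔT/ΣR = (20.4 °C − -11.4 °C)/0.05585 = 569 W

Q = 569 W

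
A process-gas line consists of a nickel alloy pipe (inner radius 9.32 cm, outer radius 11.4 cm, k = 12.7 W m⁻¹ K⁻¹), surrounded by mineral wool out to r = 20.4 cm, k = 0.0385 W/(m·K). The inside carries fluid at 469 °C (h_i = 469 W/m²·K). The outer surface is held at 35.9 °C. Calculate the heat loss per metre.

Resistance network (inner→outer):
  R'_conv,in = 1/(2πr h) = 1/(2π·0.0932·469) = 0.003641 m·K/W
  R'_nickel alloy = ln(0.114/0.0932)/(2πk) = 0.2015/(2π·12.7) = 0.002525 m·K/W
  R'_mineral wool = ln(0.204/0.114)/(2πk) = 0.5819/(2π·0.0385) = 2.406 m·K/W
ΣR = 0.003641 + 0.002525 + 2.406 = 2.412 m·K/W
Q' = ΔT/ΣR = (469 °C − 35.9 °C)/2.412 = 180 W/m

Q' = 180 W/m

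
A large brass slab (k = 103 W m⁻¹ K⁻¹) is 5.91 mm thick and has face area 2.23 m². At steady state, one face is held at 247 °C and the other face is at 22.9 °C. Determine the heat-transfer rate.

Q = 8710 kW

Q = kA·ΔT/L = 103 × 2.23 × |247 °C − 22.9 °C| / 0.00591 = 8.71×10^6 W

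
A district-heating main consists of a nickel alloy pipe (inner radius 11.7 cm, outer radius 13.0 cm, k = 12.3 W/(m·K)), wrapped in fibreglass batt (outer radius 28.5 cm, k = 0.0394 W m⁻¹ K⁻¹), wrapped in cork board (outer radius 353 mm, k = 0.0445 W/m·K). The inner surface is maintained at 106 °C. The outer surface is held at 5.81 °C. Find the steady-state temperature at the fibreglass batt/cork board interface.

Series thermal resistances, inner to outer:
  R'_nickel alloy = ln(0.130/0.117)/(2πk) = 0.1054/(2π·12.3) = 0.001363 m·K/W
  R'_fibreglass batt = ln(0.285/0.130)/(2πk) = 0.7850/(2π·0.0394) = 3.171 m·K/W
  R'_cork board = ln(0.353/0.285)/(2πk) = 0.2140/(2π·0.0445) = 0.7653 m·K/W
ΣR = 0.001363 + 3.171 + 0.7653 = 3.938 m·K/W
Q' = ΔT/ΣR = (106 °C − 5.81 °C)/3.938 = 25.44 W/m
From the inner boundary to the fibreglass batt/cork board interface, ΣR_partial = 3.172 m·K/W.
T_interface = T_in − Q'·ΣR_partial = 106 °C − (25.44)(3.172) = 25.3 °C

T = 25.3 °C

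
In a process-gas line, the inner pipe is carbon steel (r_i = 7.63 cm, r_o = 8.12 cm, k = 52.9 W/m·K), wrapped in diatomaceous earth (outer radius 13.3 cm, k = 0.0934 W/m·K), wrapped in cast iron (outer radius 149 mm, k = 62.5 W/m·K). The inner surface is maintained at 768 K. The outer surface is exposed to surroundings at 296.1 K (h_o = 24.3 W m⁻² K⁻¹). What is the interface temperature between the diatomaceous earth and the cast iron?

T = 319.7 K

Resistance network (inner→outer):
  R'_carbon steel = ln(0.0812/0.0763)/(2πk) = 0.06224/(2π·52.9) = 1.873×10^-4 m·K/W
  R'_diatomaceous earth = ln(0.133/0.0812)/(2πk) = 0.4934/(2π·0.0934) = 0.8408 m·K/W
  R'_cast iron = ln(0.149/0.133)/(2πk) = 0.1136/(2π·62.5) = 2.893×10^-4 m·K/W
  R'_conv,out = 1/(2πr h) = 1/(2π·0.149·24.3) = 0.04396 m·K/W
ΣR = 1.873×10^-4 + 0.8408 + 2.893×10^-4 + 0.04396 = 0.8852 m·K/W
Q' = ΔT/ΣR = (768 K − 296.1 K)/0.8852 = 533.1 W/m
From the inner boundary to the diatomaceous earth/cast iron interface, ΣR_partial = 0.8410 m·K/W.
T_interface = T_in − Q'·ΣR_partial = 768 K − (533.1)(0.8410) = 319.7 K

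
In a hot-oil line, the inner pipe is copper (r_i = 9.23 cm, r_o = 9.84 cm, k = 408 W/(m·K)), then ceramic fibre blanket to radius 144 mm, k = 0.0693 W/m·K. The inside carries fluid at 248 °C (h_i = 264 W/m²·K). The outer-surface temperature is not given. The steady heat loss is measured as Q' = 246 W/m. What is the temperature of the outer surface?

T_out = 31.3 °C

Sum the resistances:
  R'_conv,in = 1/(2πr h) = 1/(2π·0.0923·264) = 0.006532 m·K/W
  R'_copper = ln(0.0984/0.0923)/(2πk) = 0.06400/(2π·408) = 2.496×10^-5 m·K/W
  R'_ceramic fibre blanket = ln(0.144/0.0984)/(2πk) = 0.3808/(2π·0.0693) = 0.8745 m·K/W
ΣR = 0.8810 m·K/W
ΔT = Q'·ΣR = 246 × 0.8810 = 216.7 K
Heat flows outward, so T_out = T_in − ΔT = 248 − 216.7 = 31.3 °C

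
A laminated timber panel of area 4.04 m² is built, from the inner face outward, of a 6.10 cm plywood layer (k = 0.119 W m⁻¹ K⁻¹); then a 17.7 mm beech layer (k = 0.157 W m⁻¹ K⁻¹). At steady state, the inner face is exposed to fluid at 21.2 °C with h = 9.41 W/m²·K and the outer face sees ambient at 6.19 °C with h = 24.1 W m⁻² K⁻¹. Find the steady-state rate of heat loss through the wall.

Q = 78.4 W

Resistance network (inner→outer):
  R_conv,in = 1/(hA) = 1/(9.41·4.04) = 0.02630 K/W
  R_plywood = L/(kA) = 0.0610/(0.119·4.04) = 0.1269 K/W
  R_beech = L/(kA) = 0.0177/(0.157·4.04) = 0.02791 K/W
  R_conv,out = 1/(hA) = 1/(24.1·4.04) = 0.01027 K/W
ΣR = 0.02630 + 0.1269 + 0.02791 + 0.01027 = 0.1914 K/W
Q = ΔT/ΣR = (21.2 °C − 6.19 °C)/0.1914 = 78.4 W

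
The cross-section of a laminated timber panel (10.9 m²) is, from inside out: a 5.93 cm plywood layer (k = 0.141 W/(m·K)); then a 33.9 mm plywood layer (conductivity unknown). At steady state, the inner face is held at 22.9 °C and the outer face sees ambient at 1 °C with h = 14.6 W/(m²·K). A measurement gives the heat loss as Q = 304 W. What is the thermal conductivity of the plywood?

ΣR = ΔT/Q = |22.9 − 1|/304 = 0.07204 K/W
Known resistances:
  R_plywood = L/(kA) = 0.0593/(0.141·10.9) = 0.03858 K/W
  R_conv,out = 1/(hA) = 1/(14.6·10.9) = 0.006284 K/W
R_plywood = ΣR − ΣR_known = 0.07204 − 0.04486 = 0.02718 K/W
L/(kA) = 0.02718 ⇒ k = 0.0339/(0.02718·10.9) = 0.114 W/m·K

k = 0.114 W/m·K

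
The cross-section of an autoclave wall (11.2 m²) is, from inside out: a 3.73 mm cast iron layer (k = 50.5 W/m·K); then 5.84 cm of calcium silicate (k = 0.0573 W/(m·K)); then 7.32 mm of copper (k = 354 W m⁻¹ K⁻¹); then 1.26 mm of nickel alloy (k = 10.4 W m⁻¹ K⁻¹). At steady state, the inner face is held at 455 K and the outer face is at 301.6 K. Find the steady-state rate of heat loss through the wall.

Treat each layer as a resistance in series:
  R_cast iron = L/(kA) = 0.00373/(50.5·11.2) = 6.595×10^-6 K/W
  R_calcium silicate = L/(kA) = 0.0584/(0.0573·11.2) = 0.09100 K/W
  R_copper = L/(kA) = 0.00732/(354·11.2) = 1.846×10^-6 K/W
  R_nickel alloy = L/(kA) = 0.00126/(10.4·11.2) = 1.082×10^-5 K/W
ΣR = 6.595×10^-6 + 0.09100 + 1.846×10^-6 + 1.082×10^-5 = 0.09102 K/W
Q = ΔT/ΣR = (455 K − 301.6 K)/0.09102 = 1690 W

Q = 1690 W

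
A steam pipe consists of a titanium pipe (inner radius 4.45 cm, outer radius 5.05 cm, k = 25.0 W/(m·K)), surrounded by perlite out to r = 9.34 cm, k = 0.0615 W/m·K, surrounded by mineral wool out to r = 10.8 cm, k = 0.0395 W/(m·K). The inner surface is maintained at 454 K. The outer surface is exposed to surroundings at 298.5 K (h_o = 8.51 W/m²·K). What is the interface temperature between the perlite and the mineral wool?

T = 348.7 K

Treat each layer as a resistance in series:
  R'_titanium = ln(0.0505/0.0445)/(2πk) = 0.1265/(2π·25.0) = 8.052×10^-4 m·K/W
  R'_perlite = ln(0.0934/0.0505)/(2πk) = 0.6149/(2π·0.0615) = 1.591 m·K/W
  R'_mineral wool = ln(0.108/0.0934)/(2πk) = 0.1452/(2π·0.0395) = 0.5852 m·K/W
  R'_conv,out = 1/(2πr h) = 1/(2π·0.108·8.51) = 0.1732 m·K/W
ΣR = 8.052×10^-4 + 1.591 + 0.5852 + 0.1732 = 2.350 m·K/W
Q' = ΔT/ΣR = (454 K − 298.5 K)/2.350 = 66.17 W/m
From the inner boundary to the perlite/mineral wool interface, ΣR_partial = 1.592 m·K/W.
T_interface = T_in − Q'·ΣR_partial = 454 K − (66.17)(1.592) = 348.7 K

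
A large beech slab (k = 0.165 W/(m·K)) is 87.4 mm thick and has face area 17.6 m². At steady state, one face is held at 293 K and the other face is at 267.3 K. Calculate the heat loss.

Q = 854 W

Q = kA·ΔT/L = 0.165 × 17.6 × |293 K − 267.3 K| / 0.0874 = 854 W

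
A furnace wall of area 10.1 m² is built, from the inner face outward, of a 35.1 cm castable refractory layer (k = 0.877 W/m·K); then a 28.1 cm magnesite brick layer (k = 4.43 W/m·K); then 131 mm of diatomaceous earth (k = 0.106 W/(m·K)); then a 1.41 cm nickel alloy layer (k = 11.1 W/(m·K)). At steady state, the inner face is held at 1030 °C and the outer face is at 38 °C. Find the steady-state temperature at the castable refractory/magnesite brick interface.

Resistance network (inner→outer):
  R_castable refractory = L/(kA) = 0.351/(0.877·10.1) = 0.03963 K/W
  R_magnesite brick = L/(kA) = 0.281/(4.43·10.1) = 0.006280 K/W
  R_diatomaceous earth = L/(kA) = 0.131/(0.106·10.1) = 0.1224 K/W
  R_nickel alloy = L/(kA) = 0.0141/(11.1·10.1) = 1.258×10^-4 K/W
ΣR = 0.03963 + 0.006280 + 0.1224 + 1.258×10^-4 = 0.1684 K/W
Q = ΔT/ΣR = (1030 °C − 38 °C)/0.1684 = 5891 W
From the inner boundary to the castable refractory/magnesite brick interface, ΣR_partial = 0.03963 K/W.
T_interface = T_in − Q·ΣR_partial = 1030 °C − (5891)(0.03963) = 797 °C

T = 797 °C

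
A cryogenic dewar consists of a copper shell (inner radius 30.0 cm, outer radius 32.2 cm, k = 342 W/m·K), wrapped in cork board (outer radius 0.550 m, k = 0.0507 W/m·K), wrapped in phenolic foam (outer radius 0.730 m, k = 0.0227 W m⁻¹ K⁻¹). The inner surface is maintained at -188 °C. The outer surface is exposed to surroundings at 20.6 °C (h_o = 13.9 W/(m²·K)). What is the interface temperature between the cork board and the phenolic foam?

Treat each layer as a resistance in series:
  R_copper = (1/0.300 − 1/0.322)/(4πk) = 0.2277/(4π·342) = 5.299×10^-5 K/W
  R_cork board = (1/0.322 − 1/0.550)/(4πk) = 1.287/(4π·0.0507) = 2.021 K/W
  R_phenolic foam = (1/0.550 − 1/0.730)/(4πk) = 0.4483/(4π·0.0227) = 1.572 K/W
  R_conv,out = 1/(4πr²h) = 1/(4π·0.730²·13.9) = 0.01074 K/W
ΣR = 5.299×10^-5 + 2.021 + 1.572 + 0.01074 = 3.604 K/W
Q = ΔT/ΣR = (-188 °C − 20.6 °C)/3.604 = -57.88 W
From the inner boundary to the cork board/phenolic foam interface, ΣR_partial = 2.021 K/W.
T_interface = T_in − Q·ΣR_partial = -188 °C − (-57.88)(2.021) = -71.0 °C

T = -71.0 °C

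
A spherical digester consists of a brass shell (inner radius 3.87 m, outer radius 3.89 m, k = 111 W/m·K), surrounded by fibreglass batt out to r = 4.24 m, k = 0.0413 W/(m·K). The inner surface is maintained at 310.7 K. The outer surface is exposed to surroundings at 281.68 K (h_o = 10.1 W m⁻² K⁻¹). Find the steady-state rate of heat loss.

Resistance network (inner→outer):
  R_brass = (1/3.87 − 1/3.89)/(4πk) = 0.001329/(4π·111) = 9.524×10^-7 K/W
  R_fibreglass batt = (1/3.89 − 1/4.24)/(4πk) = 0.02122/(4π·0.0413) = 0.04089 K/W
  R_conv,out = 1/(4πr²h) = 1/(4π·4.24²·10.1) = 4.383×10^-4 K/W
ΣR = 9.524×10^-7 + 0.04089 + 4.383×10^-4 = 0.04133 K/W
Q = ΔT/ΣR = (310.7 K − 281.68 K)/0.04133 = 702 W

Q = 702 W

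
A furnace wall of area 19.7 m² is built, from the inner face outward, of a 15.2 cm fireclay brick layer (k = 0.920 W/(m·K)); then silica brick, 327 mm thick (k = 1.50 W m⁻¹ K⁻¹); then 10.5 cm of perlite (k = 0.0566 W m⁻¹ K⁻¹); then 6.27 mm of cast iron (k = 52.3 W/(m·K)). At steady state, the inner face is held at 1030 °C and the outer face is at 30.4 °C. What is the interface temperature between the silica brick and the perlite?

Treat each layer as a resistance in series:
  R_fireclay brick = L/(kA) = 0.152/(0.920·19.7) = 0.008387 K/W
  R_silica brick = L/(kA) = 0.327/(1.50·19.7) = 0.01107 K/W
  R_perlite = L/(kA) = 0.105/(0.0566·19.7) = 0.09417 K/W
  R_cast iron = L/(kA) = 0.00627/(52.3·19.7) = 6.086×10^-6 K/W
ΣR = 0.008387 + 0.01107 + 0.09417 + 6.086×10^-6 = 0.1136 K/W
Q = ΔT/ΣR = (1030 °C − 30.4 °C)/0.1136 = 8799 W
From the inner boundary to the silica brick/perlite interface, ΣR_partial = 0.01946 K/W.
T_interface = T_in − Q·ΣR_partial = 1030 °C − (8799)(0.01946) = 859 °C

T = 859 °C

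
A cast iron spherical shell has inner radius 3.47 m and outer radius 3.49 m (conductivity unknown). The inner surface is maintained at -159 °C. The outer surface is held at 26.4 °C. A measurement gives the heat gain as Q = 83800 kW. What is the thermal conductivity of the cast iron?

ΣR = ΔT/Q = |-159 − 26.4|/8.38×10^7 = 2.212×10^-6 K/W
(1/r₁−1/r₂)/(4πk) = 2.212×10^-6 ⇒ k = 0.001651/(4π·2.212×10^-6) = 59.4 W/m·K

k = 59.4 W/m·K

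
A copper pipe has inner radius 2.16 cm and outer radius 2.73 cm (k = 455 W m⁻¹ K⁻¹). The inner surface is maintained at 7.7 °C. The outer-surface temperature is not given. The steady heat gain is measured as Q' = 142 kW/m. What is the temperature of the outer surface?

T_out = 19.3 °C

Series resistances:
  R'_copper = ln(0.0273/0.0216)/(2πk) = 0.2342/(2π·455) = 8.192×10^-5 m·K/W
ΣR = 8.192×10^-5 m·K/W
ΔT = Q'·ΣR = 1.42×10^5 × 8.192×10^-5 = 11.63 K
Heat flows inward, so T_out = T_in + ΔT = 7.7 + 11.63 = 19.3 °C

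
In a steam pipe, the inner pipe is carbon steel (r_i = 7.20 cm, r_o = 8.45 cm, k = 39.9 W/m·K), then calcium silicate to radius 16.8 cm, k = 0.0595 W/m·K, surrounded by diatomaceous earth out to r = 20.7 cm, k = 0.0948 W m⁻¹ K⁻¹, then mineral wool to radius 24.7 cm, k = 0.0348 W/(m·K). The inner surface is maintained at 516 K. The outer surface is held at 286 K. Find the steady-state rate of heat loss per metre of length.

Treat each layer as a resistance in series:
  R'_carbon steel = ln(0.0845/0.0720)/(2πk) = 0.1601/(2π·39.9) = 6.386×10^-4 m·K/W
  R'_calcium silicate = ln(0.168/0.0845)/(2πk) = 0.6872/(2π·0.0595) = 1.838 m·K/W
  R'_diatomaceous earth = ln(0.207/0.168)/(2πk) = 0.2088/(2π·0.0948) = 0.3505 m·K/W
  R'_mineral wool = ln(0.247/0.207)/(2πk) = 0.1767/(2π·0.0348) = 0.8080 m·K/W
ΣR = 6.386×10^-4 + 1.838 + 0.3505 + 0.8080 = 2.997 m·K/W
Q' = ΔT/ΣR = (516 K − 286 K)/2.997 = 76.7 W/m

Q' = 76.7 W/m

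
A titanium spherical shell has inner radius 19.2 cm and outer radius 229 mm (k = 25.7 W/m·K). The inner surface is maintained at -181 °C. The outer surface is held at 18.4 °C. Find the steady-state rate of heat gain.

Q = 76.5 kW

Q = 4πk·ΔT/(1/r₁ − 1/r₂) = 4π × 25.7 × 199.4 / (1/0.192 − 1/0.229) = 76500 W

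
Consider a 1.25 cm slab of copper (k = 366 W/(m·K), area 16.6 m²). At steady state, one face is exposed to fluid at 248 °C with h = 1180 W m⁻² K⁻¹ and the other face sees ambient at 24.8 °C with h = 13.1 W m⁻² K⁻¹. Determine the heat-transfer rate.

Resistance network (inner→outer):
  R_conv,in = 1/(hA) = 1/(1180·16.6) = 5.105×10^-5 K/W
  R_copper = L/(kA) = 0.0125/(366·16.6) = 2.057×10^-6 K/W
  R_conv,out = 1/(hA) = 1/(13.1·16.6) = 0.004599 K/W
ΣR = 5.105×10^-5 + 2.057×10^-6 + 0.004599 = 0.004652 K/W
Q = ΔT/ΣR = (248 °C − 24.8 °C)/0.004652 = 48000 W

Q = 48.0 kW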